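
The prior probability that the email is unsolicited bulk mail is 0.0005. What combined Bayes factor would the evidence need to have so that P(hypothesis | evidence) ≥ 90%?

Prior odds = 0.0005/0.9995 = 1/1999.
Target odds = 0.9/0.1 = 9.
Required Bayes factor = 9 ÷ (1/1999) = 17991.

17991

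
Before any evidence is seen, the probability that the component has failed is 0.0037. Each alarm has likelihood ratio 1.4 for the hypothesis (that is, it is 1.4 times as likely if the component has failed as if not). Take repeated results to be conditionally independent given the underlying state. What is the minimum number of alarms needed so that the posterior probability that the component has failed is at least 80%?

21

Prior odds: 0.0037 ÷ 0.9963 = 37/9963.
Likelihood ratio per alarm = 1.4.
Target posterior odds = 0.8/0.2 = 4.
Require 1.4ⁿ ≥ 4 ÷ (37/9963) = 39852/37.
1.4²⁰ ≈836.683 falls short of 39852/37 but 1.4²¹ ≈1171.36 reaches it, so n = 21.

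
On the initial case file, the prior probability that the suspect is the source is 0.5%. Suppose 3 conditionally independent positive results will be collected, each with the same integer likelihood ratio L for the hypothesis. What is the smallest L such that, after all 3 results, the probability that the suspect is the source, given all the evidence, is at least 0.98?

Prior odds = 0.005/0.995 = 1/199.
Target odds = 0.98/0.02 = 49.
Need L³ ≥ 49 ÷ (1/199) = 9751.
21³ = 9261 < 9751 ≤ 10648 = 22³, so L = 22.

22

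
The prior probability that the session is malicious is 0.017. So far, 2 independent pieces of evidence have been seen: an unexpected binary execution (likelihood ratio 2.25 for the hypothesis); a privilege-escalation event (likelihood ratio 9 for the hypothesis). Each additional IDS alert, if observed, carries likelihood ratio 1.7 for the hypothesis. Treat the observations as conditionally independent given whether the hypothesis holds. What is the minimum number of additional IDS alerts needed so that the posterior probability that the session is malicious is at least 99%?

11

Prior odds = 0.017/0.983 = 17/983.
Combined Bayes factor of the evidence already in hand = 2.25 × 9 = 20.25.
Odds after that evidence = (17/983) × 20.25 = 1377/3932.
Target odds = 0.99/0.01 = 99.
Need 1.7ⁿ ≥ 99 ÷ (1377/3932) = 43252/153.
1.7¹⁰ ≈201.599 falls short of 43252/153 but 1.7¹¹ ≈342.719 reaches it, so n = 11.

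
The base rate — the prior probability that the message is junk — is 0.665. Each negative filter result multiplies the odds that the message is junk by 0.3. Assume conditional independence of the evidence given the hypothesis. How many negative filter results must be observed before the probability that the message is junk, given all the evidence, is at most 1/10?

Prior odds: 0.665 ÷ 0.335 = 133/67.
Likelihood ratio per negative filter result = 0.3.
Target odds: 0.1 ÷ 0.9 = 1/9.
Need (133/67) × 0.3ⁿ ≤ 1/9, i.e. 0.3ⁿ ≤ 67/1197.
0.3² = 0.09 is still above 67/1197 but 0.3³ = 0.027 is at or below it, so n = 3.

3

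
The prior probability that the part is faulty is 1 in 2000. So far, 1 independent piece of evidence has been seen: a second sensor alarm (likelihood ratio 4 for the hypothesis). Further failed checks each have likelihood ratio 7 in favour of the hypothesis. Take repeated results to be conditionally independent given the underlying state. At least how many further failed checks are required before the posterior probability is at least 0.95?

Prior odds = 0.0005/0.9995 = 1/1999.
Bayes factor of the evidence already in hand = 4.
Odds after that evidence = (1/1999) × 4 = 4/1999.
Target odds = 0.95/0.05 = 19.
Need 7ⁿ ≥ 19 ÷ (4/1999) = 9495.25.
7⁴ = 2401 falls short of 9495.25 but 7⁵ = 16807 reaches it, so n = 5.

5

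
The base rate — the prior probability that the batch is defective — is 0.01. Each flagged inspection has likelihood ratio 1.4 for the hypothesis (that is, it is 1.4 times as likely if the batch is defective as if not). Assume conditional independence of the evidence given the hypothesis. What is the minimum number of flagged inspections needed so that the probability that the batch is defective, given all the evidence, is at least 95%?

Prior odds = 0.01/0.99 = 1/99.
Likelihood ratio per flagged inspection = 1.4.
Target posterior odds = 0.95/0.05 = 19.
Need (1/99) × 1.4ⁿ ≥ 19, i.e. 1.4ⁿ ≥ 1881.
1.4²² ≈1639.9 falls short of 1881 but 1.4²³ ≈2295.86 reaches it, so n = 23.

23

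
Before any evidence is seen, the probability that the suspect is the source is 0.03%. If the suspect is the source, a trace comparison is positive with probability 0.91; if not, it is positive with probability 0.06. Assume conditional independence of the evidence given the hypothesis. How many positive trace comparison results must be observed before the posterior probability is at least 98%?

Prior odds: 0.0003 ÷ 0.9997 = 3/9997.
Likelihood ratio of a positive = 0.91/0.06 = 91/6.
Target odds: 0.98 ÷ 0.02 = 49.
Require (91/6)ⁿ ≥ 49 ÷ (3/9997) = 489853/3.
(91/6)⁴ = 68574961/1296 falls short of 489853/3 but (91/6)⁵ ≈802510 reaches it, so n = 5.

5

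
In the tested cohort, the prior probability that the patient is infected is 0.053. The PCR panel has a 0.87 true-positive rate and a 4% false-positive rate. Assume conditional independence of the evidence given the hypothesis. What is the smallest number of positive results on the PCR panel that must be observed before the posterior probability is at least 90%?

Prior odds = 0.053/0.947 = 53/947.
Likelihood ratio of a positive result = 0.87/0.04 = 21.75.
Target odds: 0.9 ÷ 0.1 = 9.
Require 21.75ⁿ ≥ 9 ÷ (53/947) = 8523/53.
21.75¹ = 21.75 falls short of 8523/53 but 21.75² = 473.0625 reaches it, so n = 2.

2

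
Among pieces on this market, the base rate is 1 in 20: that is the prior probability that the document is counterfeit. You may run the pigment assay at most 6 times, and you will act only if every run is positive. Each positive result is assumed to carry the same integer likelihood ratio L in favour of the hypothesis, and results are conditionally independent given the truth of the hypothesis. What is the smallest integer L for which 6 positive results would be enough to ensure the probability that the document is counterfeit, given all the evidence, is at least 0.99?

4

Prior odds = 0.05/0.95 = 1/19.
Target odds = 0.99/0.01 = 99.
Need L⁶ ≥ 99 ÷ (1/19) = 1881.
3⁶ = 729 < 1881 ≤ 4096 = 4⁶, so L = 4.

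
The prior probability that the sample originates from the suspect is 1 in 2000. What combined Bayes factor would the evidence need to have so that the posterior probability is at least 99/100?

Prior odds = 0.0005/0.9995 = 1/1999.
Target odds = 0.99/0.01 = 99.
Required Bayes factor = 99 ÷ (1/1999) = 197901.

197901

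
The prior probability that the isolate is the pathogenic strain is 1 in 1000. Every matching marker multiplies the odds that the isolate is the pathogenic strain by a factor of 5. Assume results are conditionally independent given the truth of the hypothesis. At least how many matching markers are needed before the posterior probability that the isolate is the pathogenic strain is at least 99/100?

8

Prior odds = 0.001/0.999 = 1/999.
Likelihood ratio per matching marker = 5.
Target posterior odds = 0.99/0.01 = 99.
Require 5ⁿ ≥ 99 ÷ (1/999) = 98901.
5⁷ = 78125 falls short of 98901 but 5⁸ = 390625 reaches it, so n = 8.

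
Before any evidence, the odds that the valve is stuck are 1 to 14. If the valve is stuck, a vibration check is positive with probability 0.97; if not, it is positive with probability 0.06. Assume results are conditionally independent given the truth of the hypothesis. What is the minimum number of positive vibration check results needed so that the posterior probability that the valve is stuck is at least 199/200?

3

Prior odds = 1/14.
Likelihood ratio of a positive = 0.97/0.06 = 97/6.
Target posterior odds = 0.995/0.005 = 199.
Require (97/6)ⁿ ≥ 199 ÷ (1/14) = 2786.
(97/6)² = 9409/36 falls short of 2786 but (97/6)³ = 912673/216 reaches it, so n = 3.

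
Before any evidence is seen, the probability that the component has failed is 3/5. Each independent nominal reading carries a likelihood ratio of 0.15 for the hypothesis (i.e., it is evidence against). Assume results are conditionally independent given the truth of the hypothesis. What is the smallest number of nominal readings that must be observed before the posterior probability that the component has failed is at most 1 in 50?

Prior odds = 0.6/0.4 = 1.5.
Likelihood ratio per nominal reading = 0.15.
Target odds: 0.02 ÷ 0.98 = 1/49.
Require 0.15ⁿ ≤ 1/49 ÷ 1.5 = 2/147.
0.15² = 0.0225 is still above 2/147 but 0.15³ = 0.003375 is at or below it, so n = 3.

3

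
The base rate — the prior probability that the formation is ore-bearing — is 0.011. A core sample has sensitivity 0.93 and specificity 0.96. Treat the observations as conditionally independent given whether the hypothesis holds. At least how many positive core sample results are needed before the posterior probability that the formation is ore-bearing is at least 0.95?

Prior odds: 0.011 ÷ 0.989 = 11/989.
False-positive rate = 1 − 0.96 = 0.04; likelihood ratio of a positive = 0.93/0.04 = 23.25.
Target posterior odds = 0.95/0.05 = 19.
Need (11/989) × 23.25ⁿ ≥ 19, i.e. 23.25ⁿ ≥ 18791/11.
23.25² = 540.5625 falls short of 18791/11 but 23.25³ = 804357/64 reaches it, so n = 3.

3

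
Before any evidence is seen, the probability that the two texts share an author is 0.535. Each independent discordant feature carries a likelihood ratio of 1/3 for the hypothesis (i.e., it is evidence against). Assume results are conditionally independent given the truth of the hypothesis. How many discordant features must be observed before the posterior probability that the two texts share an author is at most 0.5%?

Prior odds: 0.535 ÷ 0.465 = 107/93.
Likelihood ratio per discordant feature = 1/3.
Target odds: 0.005 ÷ 0.995 = 1/199.
Need (107/93) × (1/3)ⁿ ≤ 1/199, i.e. (1/3)ⁿ ≤ 93/21293.
(1/3)⁴ = 1/81 is still above 93/21293 but (1/3)⁵ = 1/243 is at or below it, so n = 5.

5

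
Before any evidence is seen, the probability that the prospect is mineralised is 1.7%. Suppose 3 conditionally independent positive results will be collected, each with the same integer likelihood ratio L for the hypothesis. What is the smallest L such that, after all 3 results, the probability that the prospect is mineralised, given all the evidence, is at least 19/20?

Prior odds = 0.017/0.983 = 17/983.
Target odds = 0.95/0.05 = 19.
Need L³ ≥ 19 ÷ (17/983) = 18677/17.
10³ = 1000 < 18677/17 ≤ 1331 = 11³, so L = 11.

11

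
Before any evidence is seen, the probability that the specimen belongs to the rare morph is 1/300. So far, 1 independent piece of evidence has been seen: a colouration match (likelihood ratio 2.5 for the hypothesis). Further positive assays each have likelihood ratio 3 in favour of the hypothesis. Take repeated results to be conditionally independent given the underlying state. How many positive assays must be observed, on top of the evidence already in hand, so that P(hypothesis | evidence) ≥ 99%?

Prior odds = (1/300)/(299/300) = 1/299.
Bayes factor of the evidence already in hand = 2.5.
Odds after that evidence = (1/299) × 2.5 = 5/598.
Target odds = 0.99/0.01 = 99.
Need 3ⁿ ≥ 99 ÷ (5/598) = 11840.4.
3⁸ = 6561 falls short of 11840.4 but 3⁹ = 19683 reaches it, so n = 9.

9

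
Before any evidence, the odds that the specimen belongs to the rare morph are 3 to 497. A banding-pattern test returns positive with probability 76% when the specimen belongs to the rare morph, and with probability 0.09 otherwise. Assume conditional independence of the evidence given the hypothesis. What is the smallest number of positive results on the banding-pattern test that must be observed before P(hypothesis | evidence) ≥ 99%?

5

Prior odds = 3/497.
Likelihood ratio of a positive result = 0.76/0.09 = 76/9.
Target odds: 0.99 ÷ 0.01 = 99.
Need (3/497) × (76/9)ⁿ ≥ 99, i.e. (76/9)ⁿ ≥ 16401.
(76/9)⁴ = 33362176/6561 falls short of 16401 but (76/9)⁵ ≈42939.3 reaches it, so n = 5.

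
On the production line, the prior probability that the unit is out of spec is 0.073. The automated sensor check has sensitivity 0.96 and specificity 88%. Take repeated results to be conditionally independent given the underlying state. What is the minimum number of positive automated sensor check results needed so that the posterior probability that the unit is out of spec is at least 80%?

Prior odds: 0.073 ÷ 0.927 = 73/927.
False-positive rate = 1 − 0.88 = 0.12; likelihood ratio of a positive = 0.96/0.12 = 8.
Target posterior odds = 0.8/0.2 = 4.
Require 8ⁿ ≥ 4 ÷ (73/927) = 3708/73.
8¹ = 8 falls short of 3708/73 but 8² = 64 reaches it, so n = 2.

2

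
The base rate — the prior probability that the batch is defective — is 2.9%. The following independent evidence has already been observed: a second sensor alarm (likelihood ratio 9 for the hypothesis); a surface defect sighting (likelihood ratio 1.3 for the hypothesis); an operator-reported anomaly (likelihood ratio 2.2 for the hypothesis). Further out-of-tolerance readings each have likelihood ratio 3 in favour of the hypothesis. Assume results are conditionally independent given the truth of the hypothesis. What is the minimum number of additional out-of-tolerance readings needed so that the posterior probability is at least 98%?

4

Prior odds = 0.029/0.971 = 29/971.
Combined Bayes factor of the evidence already in hand = 9 × 1.3 × 2.2 = 25.74.
Odds after that evidence = (29/971) × 25.74 = 37323/48550.
Target odds = 0.98/0.02 = 49.
Need 3ⁿ ≥ 49 ÷ (37323/48550) = 2378950/37323.
3³ = 27 falls short of 2378950/37323 but 3⁴ = 81 reaches it, so n = 4.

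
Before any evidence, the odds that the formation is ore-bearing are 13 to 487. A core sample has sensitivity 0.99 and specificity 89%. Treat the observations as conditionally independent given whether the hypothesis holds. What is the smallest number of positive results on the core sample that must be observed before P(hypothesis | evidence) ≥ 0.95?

3

Prior odds = 13/487.
False-positive rate = 1 − 0.89 = 0.11; likelihood ratio of a positive = 0.99/0.11 = 9.
Target odds: 0.95 ÷ 0.05 = 19.
Require 9ⁿ ≥ 19 ÷ (13/487) = 9253/13.
9² = 81 falls short of 9253/13 but 9³ = 729 reaches it, so n = 3.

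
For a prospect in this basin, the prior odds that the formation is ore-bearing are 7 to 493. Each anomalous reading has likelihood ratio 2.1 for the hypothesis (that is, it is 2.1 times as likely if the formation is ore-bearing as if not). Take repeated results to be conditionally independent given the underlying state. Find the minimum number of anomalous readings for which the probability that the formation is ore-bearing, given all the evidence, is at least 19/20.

10

Prior odds = 7/493.
Likelihood ratio per anomalous reading = 2.1.
Target odds: 0.95 ÷ 0.05 = 19.
Require 2.1ⁿ ≥ 19 ÷ (7/493) = 9367/7.
2.1⁹ ≈794.28 falls short of 9367/7 but 2.1¹⁰ ≈1667.99 reaches it, so n = 10.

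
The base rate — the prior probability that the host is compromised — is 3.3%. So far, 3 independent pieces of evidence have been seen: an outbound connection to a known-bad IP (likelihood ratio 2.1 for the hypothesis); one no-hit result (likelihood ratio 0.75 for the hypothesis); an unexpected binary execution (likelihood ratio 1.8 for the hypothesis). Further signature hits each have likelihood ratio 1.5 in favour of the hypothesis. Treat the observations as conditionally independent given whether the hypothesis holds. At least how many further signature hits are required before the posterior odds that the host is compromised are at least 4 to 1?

Prior odds = 0.033/0.967 = 33/967.
Combined Bayes factor of the evidence already in hand = 2.1 × 0.75 × 1.8 = 2.835.
Odds after that evidence = (33/967) × 2.835 = 18711/193400.
Target odds = 4.
Need 1.5ⁿ ≥ 4 ÷ (18711/193400) = 773600/18711.
1.5⁹ = 19683/512 falls short of 773600/18711 but 1.5¹⁰ = 59049/1024 reaches it, so n = 10.

10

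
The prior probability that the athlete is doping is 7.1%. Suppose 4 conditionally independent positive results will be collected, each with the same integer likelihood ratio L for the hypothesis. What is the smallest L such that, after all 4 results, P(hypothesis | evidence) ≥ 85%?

Prior odds = 0.071/0.929 = 71/929.
Target odds = 0.85/0.15 = 17/3.
Need L⁴ ≥ 17/3 ÷ (71/929) = 15793/213.
2⁴ = 16 < 15793/213 ≤ 81 = 3⁴, so L = 3.

3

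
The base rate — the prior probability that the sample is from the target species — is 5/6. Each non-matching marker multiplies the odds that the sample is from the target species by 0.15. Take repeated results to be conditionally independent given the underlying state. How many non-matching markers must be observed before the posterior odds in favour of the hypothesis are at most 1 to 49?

Prior odds = (5/6)/(1/6) = 5.
Likelihood ratio per non-matching marker = 0.15.
Target odds = 1/49.
Require 0.15ⁿ ≤ 1/49 ÷ 5 = 1/245.
0.15² = 0.0225 is still above 1/245 but 0.15³ = 0.003375 is at or below it, so n = 3.

3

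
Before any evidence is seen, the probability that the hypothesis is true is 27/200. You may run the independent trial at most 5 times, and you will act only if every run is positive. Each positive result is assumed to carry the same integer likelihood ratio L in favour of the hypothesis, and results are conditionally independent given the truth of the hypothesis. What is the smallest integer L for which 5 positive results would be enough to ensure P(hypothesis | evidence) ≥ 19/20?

3

Prior odds = 0.135/0.865 = 27/173.
Target odds = 0.95/0.05 = 19.
Need L⁵ ≥ 19 ÷ (27/173) = 3287/27.
2⁵ = 32 < 3287/27 ≤ 243 = 3⁵, so L = 3.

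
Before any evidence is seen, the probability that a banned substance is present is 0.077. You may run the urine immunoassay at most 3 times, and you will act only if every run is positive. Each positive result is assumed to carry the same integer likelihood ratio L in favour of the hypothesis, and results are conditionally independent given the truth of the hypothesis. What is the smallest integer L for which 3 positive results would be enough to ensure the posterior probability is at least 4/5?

4

Prior odds = 0.077/0.923 = 77/923.
Target odds = 0.8/0.2 = 4.
Need L³ ≥ 4 ÷ (77/923) = 3692/77.
3³ = 27 < 3692/77 ≤ 64 = 4³, so L = 4.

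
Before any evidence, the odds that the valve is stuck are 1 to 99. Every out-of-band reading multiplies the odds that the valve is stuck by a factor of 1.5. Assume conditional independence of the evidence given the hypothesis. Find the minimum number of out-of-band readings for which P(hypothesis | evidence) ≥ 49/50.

Prior odds = 1/99.
Likelihood ratio per out-of-band reading = 1.5.
Target odds: 0.98 ÷ 0.02 = 49.
Need (1/99) × 1.5ⁿ ≥ 49, i.e. 1.5ⁿ ≥ 4851.
1.5²⁰ ≈3325.26 falls short of 4851 but 1.5²¹ ≈4987.89 reaches it, so n = 21.

21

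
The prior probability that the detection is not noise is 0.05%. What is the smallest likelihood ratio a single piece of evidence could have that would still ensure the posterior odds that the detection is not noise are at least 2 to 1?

3998

Prior odds = 0.0005/0.9995 = 1/1999.
Target odds = 2.
Required Bayes factor = 2 ÷ (1/1999) = 3998.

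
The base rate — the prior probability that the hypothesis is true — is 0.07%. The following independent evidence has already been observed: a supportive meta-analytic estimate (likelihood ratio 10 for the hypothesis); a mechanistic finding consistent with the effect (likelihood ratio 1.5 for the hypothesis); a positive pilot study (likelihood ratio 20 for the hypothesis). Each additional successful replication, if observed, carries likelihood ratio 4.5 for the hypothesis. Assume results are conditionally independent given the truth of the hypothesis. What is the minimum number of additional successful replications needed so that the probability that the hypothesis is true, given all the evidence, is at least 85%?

3

Prior odds = 0.0007/0.9993 = 7/9993.
Combined Bayes factor of the evidence already in hand = 10 × 1.5 × 20 = 300.
Odds after that evidence = (7/9993) × 300 = 700/3331.
Target odds = 0.85/0.15 = 17/3.
Need 4.5ⁿ ≥ 17/3 ÷ (700/3331) = 56627/2100.
4.5² = 20.25 falls short of 56627/2100 but 4.5³ = 91.125 reaches it, so n = 3.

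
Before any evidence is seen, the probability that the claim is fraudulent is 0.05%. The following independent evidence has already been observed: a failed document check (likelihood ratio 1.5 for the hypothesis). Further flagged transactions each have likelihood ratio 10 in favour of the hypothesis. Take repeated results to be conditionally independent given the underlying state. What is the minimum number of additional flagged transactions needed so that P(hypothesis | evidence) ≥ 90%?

5

Prior odds = 0.0005/0.9995 = 1/1999.
Bayes factor of the evidence already in hand = 1.5.
Odds after that evidence = (1/1999) × 1.5 = 3/3998.
Target odds = 0.9/0.1 = 9.
Need 10ⁿ ≥ 9 ÷ (3/3998) = 11994.
10⁴ = 10000 falls short of 11994 but 10⁵ = 100000 reaches it, so n = 5.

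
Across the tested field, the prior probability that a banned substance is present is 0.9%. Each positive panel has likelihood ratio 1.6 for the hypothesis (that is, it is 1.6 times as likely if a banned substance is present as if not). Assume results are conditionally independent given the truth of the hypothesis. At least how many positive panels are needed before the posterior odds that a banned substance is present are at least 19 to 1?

Prior odds: 0.009 ÷ 0.991 = 9/991.
Likelihood ratio per positive panel = 1.6.
Target odds = 19.
Need (9/991) × 1.6ⁿ ≥ 19, i.e. 1.6ⁿ ≥ 18829/9.
1.6¹⁶ ≈1844.67 falls short of 18829/9 but 1.6¹⁷ ≈2951.48 reaches it, so n = 17.

17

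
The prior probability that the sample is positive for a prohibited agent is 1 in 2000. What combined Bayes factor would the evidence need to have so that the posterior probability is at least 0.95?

37981

Prior odds = 0.0005/0.9995 = 1/1999.
Target odds = 0.95/0.05 = 19.
Required Bayes factor = 19 ÷ (1/1999) = 37981.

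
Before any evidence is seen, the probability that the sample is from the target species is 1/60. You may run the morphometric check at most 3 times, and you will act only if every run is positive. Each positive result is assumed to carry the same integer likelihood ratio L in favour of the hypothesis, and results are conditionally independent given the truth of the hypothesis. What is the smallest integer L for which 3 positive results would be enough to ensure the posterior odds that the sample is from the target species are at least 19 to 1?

11

Prior odds = (1/60)/(59/60) = 1/59.
Target odds = 19.
Need L³ ≥ 19 ÷ (1/59) = 1121.
10³ = 1000 < 1121 ≤ 1331 = 11³, so L = 11.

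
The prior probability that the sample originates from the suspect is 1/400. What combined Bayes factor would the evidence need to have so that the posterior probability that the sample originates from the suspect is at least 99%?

39501

Prior odds = 0.0025/0.9975 = 1/399.
Target odds = 0.99/0.01 = 99.
Required Bayes factor = 99 ÷ (1/399) = 39501.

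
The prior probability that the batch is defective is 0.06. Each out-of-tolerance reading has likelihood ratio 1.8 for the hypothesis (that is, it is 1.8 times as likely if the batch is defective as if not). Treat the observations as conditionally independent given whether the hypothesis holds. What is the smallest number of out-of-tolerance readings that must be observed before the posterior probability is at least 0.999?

17

Prior odds: 0.06 ÷ 0.94 = 3/47.
Likelihood ratio per out-of-tolerance reading = 1.8.
Target posterior odds = 0.999/0.001 = 999.
Need (3/47) × 1.8ⁿ ≥ 999, i.e. 1.8ⁿ ≥ 15651.
1.8¹⁶ ≈12144 falls short of 15651 but 1.8¹⁷ ≈21859.1 reaches it, so n = 17.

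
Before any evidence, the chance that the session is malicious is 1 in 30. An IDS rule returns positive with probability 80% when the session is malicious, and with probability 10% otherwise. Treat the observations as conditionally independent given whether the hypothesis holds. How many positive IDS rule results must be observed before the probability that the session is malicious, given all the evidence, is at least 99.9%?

Prior odds = (1/30)/(29/30) = 1/29.
Likelihood ratio of a positive result = 0.8/0.1 = 8.
Target posterior odds = 0.999/0.001 = 999.
Require 8ⁿ ≥ 999 ÷ (1/29) = 28971.
8⁴ = 4096 falls short of 28971 but 8⁵ = 32768 reaches it, so n = 5.

5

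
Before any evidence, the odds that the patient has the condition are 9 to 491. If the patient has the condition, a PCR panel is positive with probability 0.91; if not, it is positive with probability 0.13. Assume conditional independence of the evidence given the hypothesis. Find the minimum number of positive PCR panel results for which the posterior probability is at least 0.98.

Prior odds = 9/491.
Likelihood ratio of a positive = 0.91/0.13 = 7.
Target posterior odds = 0.98/0.02 = 49.
Require 7ⁿ ≥ 49 ÷ (9/491) = 24059/9.
7⁴ = 2401 falls short of 24059/9 but 7⁵ = 16807 reaches it, so n = 5.

5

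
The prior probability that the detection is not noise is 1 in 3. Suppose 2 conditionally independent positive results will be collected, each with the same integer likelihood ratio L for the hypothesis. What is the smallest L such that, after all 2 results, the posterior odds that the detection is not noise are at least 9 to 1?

5

Prior odds = (1/3)/(2/3) = 0.5.
Target odds = 9.
Need L² ≥ 9 ÷ 0.5 = 18.
4² = 16 < 18 ≤ 25 = 5², so L = 5.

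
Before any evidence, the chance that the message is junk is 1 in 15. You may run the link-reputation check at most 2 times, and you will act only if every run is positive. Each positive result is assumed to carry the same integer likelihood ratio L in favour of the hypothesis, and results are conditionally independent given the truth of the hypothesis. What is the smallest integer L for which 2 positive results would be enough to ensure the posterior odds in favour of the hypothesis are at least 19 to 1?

17

Prior odds = (1/15)/(14/15) = 1/14.
Target odds = 19.
Need L² ≥ 19 ÷ (1/14) = 266.
16² = 256 < 266 ≤ 289 = 17², so L = 17.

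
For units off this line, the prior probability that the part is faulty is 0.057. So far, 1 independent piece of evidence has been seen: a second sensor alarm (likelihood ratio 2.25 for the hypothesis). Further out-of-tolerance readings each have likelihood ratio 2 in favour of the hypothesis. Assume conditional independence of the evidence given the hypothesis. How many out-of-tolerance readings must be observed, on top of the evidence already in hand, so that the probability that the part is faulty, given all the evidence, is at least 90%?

7

Prior odds = 0.057/0.943 = 57/943.
Bayes factor of the evidence already in hand = 2.25.
Odds after that evidence = (57/943) × 2.25 = 513/3772.
Target odds = 0.9/0.1 = 9.
Need 2ⁿ ≥ 9 ÷ (513/3772) = 3772/57.
2⁶ = 64 falls short of 3772/57 but 2⁷ = 128 reaches it, so n = 7.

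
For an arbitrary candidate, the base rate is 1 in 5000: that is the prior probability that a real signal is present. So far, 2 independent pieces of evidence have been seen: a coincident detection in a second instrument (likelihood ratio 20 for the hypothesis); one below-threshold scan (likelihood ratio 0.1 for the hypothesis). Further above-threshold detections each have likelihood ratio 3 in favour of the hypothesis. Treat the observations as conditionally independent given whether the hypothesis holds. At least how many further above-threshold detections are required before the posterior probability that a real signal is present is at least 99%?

Prior odds = 0.0002/0.9998 = 1/4999.
Combined Bayes factor of the evidence already in hand = 20 × 0.1 = 2.
Odds after that evidence = (1/4999) × 2 = 2/4999.
Target odds = 0.99/0.01 = 99.
Need 3ⁿ ≥ 99 ÷ (2/4999) = 247450.5.
3¹¹ = 177147 falls short of 247450.5 but 3¹² = 531441 reaches it, so n = 12.

12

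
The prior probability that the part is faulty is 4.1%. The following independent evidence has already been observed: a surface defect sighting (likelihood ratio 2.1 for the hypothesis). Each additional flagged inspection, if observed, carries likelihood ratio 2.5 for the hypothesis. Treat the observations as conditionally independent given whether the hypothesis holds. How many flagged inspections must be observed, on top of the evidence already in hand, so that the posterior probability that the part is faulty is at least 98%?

Prior odds = 0.041/0.959 = 41/959.
Bayes factor of the evidence already in hand = 2.1.
Odds after that evidence = (41/959) × 2.1 = 123/1370.
Target odds = 0.98/0.02 = 49.
Need 2.5ⁿ ≥ 49 ÷ (123/1370) = 67130/123.
2.5⁶ = 244.140625 falls short of 67130/123 but 2.5⁷ = 610.3515625 reaches it, so n = 7.

7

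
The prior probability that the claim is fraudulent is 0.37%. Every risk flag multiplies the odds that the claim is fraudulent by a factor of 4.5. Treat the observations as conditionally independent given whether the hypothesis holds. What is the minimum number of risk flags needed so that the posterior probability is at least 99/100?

7

Prior odds = 0.0037/0.9963 = 37/9963.
Likelihood ratio per risk flag = 4.5.
Target odds: 0.99 ÷ 0.01 = 99.
Need (37/9963) × 4.5ⁿ ≥ 99, i.e. 4.5ⁿ ≥ 986337/37.
4.5⁶ = 8303.765625 falls short of 986337/37 but 4.5⁷ = 4782969/128 reaches it, so n = 7.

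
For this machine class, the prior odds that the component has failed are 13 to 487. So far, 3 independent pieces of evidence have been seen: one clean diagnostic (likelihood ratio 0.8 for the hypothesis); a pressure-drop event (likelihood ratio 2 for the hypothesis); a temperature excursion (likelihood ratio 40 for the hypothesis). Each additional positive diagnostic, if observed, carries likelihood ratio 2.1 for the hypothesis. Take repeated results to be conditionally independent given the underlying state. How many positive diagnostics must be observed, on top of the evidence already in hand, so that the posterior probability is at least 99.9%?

Prior odds = 13/487.
Combined Bayes factor of the evidence already in hand = 0.8 × 2 × 40 = 64.
Odds after that evidence = (13/487) × 64 = 832/487.
Target odds = 0.999/0.001 = 999.
Need 2.1ⁿ ≥ 999 ÷ (832/487) = 486513/832.
2.1⁸ ≈378.229 falls short of 486513/832 but 2.1⁹ ≈794.28 reaches it, so n = 9.

9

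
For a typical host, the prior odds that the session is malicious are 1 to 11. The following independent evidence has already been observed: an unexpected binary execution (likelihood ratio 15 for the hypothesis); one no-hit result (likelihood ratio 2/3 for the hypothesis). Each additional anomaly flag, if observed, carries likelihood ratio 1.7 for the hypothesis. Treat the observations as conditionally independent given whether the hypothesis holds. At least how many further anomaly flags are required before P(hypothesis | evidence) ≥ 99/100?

Prior odds = 1/11.
Combined Bayes factor of the evidence already in hand = 15 × (2/3) = 10.
Odds after that evidence = (1/11) × 10 = 10/11.
Target odds = 0.99/0.01 = 99.
Need 1.7ⁿ ≥ 99 ÷ (10/11) = 108.9.
1.7⁸ ≈69.7576 falls short of 108.9 but 1.7⁹ ≈118.588 reaches it, so n = 9.

9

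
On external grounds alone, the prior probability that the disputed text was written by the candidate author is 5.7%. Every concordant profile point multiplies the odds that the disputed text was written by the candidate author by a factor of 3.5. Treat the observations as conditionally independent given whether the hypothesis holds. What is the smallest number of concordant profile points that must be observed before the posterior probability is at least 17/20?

Prior odds = 0.057/0.943 = 57/943.
Likelihood ratio per concordant profile point = 3.5.
Target posterior odds = 0.85/0.15 = 17/3.
Need (57/943) × 3.5ⁿ ≥ 17/3, i.e. 3.5ⁿ ≥ 16031/171.
3.5³ = 42.875 falls short of 16031/171 but 3.5⁴ = 150.0625 reaches it, so n = 4.

4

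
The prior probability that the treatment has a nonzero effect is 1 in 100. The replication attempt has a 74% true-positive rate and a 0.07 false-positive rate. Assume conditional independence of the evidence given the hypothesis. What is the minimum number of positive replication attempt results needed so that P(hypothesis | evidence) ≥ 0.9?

3

Prior odds: 0.01 ÷ 0.99 = 1/99.
Likelihood ratio of a positive result = 0.74/0.07 = 74/7.
Target posterior odds = 0.9/0.1 = 9.
Require (74/7)ⁿ ≥ 9 ÷ (1/99) = 891.
(74/7)² = 5476/49 falls short of 891 but (74/7)³ = 405224/343 reaches it, so n = 3.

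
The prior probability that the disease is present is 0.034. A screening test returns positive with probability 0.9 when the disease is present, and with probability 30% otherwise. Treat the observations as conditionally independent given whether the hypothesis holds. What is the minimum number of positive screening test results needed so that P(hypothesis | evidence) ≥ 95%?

6

Prior odds = 0.034/0.966 = 17/483.
Likelihood ratio of a positive result = 0.9/0.3 = 3.
Target odds: 0.95 ÷ 0.05 = 19.
Require 3ⁿ ≥ 19 ÷ (17/483) = 9177/17.
3⁵ = 243 falls short of 9177/17 but 3⁶ = 729 reaches it, so n = 6.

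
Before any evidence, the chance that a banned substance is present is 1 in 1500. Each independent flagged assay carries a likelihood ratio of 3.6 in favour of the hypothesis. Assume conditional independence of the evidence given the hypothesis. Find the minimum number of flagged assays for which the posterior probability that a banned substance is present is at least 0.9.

8

Prior odds: (1/1500) ÷ (1499/1500) = 1/1499.
Likelihood ratio per flagged assay = 3.6.
Target odds: 0.9 ÷ 0.1 = 9.
Require 3.6ⁿ ≥ 9 ÷ (1/1499) = 13491.
3.6⁷ = 612220032/78125 falls short of 13491 but 3.6⁸ ≈28211.1 reaches it, so n = 8.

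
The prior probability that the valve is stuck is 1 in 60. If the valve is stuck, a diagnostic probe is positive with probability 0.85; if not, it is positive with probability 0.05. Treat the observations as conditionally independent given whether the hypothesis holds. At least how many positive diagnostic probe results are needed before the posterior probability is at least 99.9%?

Prior odds: (1/60) ÷ (59/60) = 1/59.
Likelihood ratio of a positive = 0.85/0.05 = 17.
Target posterior odds = 0.999/0.001 = 999.
Need (1/59) × 17ⁿ ≥ 999, i.e. 17ⁿ ≥ 58941.
17³ = 4913 falls short of 58941 but 17⁴ = 83521 reaches it, so n = 4.

4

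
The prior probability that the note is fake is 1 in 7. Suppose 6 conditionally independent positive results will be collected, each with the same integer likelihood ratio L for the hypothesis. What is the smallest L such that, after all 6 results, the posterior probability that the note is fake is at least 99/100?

3

Prior odds = (1/7)/(6/7) = 1/6.
Target odds = 0.99/0.01 = 99.
Need L⁶ ≥ 99 ÷ (1/6) = 594.
2⁶ = 64 < 594 ≤ 729 = 3⁶, so L = 3.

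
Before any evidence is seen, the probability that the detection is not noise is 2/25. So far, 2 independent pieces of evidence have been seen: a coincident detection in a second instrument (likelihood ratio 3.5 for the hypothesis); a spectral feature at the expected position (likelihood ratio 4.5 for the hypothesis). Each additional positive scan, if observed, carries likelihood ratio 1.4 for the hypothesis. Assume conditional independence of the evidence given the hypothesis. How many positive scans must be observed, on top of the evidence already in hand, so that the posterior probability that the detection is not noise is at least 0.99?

Prior odds = 0.08/0.92 = 2/23.
Combined Bayes factor of the evidence already in hand = 3.5 × 4.5 = 15.75.
Odds after that evidence = (2/23) × 15.75 = 63/46.
Target odds = 0.99/0.01 = 99.
Need 1.4ⁿ ≥ 99 ÷ (63/46) = 506/7.
1.4¹² ≈56.6939 falls short of 506/7 but 1.4¹³ ≈79.3715 reaches it, so n = 13.

13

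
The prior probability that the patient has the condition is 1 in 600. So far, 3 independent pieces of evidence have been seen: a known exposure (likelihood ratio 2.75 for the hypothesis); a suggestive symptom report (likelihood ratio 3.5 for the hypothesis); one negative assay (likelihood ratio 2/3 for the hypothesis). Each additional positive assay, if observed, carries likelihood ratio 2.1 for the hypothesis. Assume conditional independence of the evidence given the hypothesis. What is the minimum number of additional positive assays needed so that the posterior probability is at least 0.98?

12

Prior odds = (1/600)/(599/600) = 1/599.
Combined Bayes factor of the evidence already in hand = 2.75 × 3.5 × (2/3) = 77/12.
Odds after that evidence = (1/599) × 77/12 = 77/7188.
Target odds = 0.98/0.02 = 49.
Need 2.1ⁿ ≥ 49 ÷ (77/7188) = 50316/11.
2.1¹¹ ≈3502.78 falls short of 50316/11 but 2.1¹² ≈7355.83 reaches it, so n = 12.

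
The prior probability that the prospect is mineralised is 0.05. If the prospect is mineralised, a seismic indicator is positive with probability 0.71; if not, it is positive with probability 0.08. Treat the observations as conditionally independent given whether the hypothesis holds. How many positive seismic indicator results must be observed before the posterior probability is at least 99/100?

4

Prior odds = 0.05/0.95 = 1/19.
Likelihood ratio of a positive = 0.71/0.08 = 8.875.
Target posterior odds = 0.99/0.01 = 99.
Need (1/19) × 8.875ⁿ ≥ 99, i.e. 8.875ⁿ ≥ 1881.
8.875³ = 357911/512 falls short of 1881 but 8.875⁴ = 25411681/4096 reaches it, so n = 4.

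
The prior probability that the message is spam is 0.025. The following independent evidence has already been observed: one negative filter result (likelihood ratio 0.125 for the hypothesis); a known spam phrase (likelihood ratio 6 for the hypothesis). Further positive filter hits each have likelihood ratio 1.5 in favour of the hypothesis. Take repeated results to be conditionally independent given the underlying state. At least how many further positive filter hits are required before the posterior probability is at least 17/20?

Prior odds = 0.025/0.975 = 1/39.
Combined Bayes factor of the evidence already in hand = 0.125 × 6 = 0.75.
Odds after that evidence = (1/39) × 0.75 = 1/52.
Target odds = 0.85/0.15 = 17/3.
Need 1.5ⁿ ≥ 17/3 ÷ (1/52) = 884/3.
1.5¹⁴ = 4782969/16384 falls short of 884/3 but 1.5¹⁵ = 14348907/32768 reaches it, so n = 15.

15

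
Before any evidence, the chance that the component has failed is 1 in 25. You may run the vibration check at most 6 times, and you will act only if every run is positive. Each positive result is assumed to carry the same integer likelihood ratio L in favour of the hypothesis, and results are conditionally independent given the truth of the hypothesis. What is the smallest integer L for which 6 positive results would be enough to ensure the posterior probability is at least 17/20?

3

Prior odds = 0.04/0.96 = 1/24.
Target odds = 0.85/0.15 = 17/3.
Need L⁶ ≥ 17/3 ÷ (1/24) = 136.
2⁶ = 64 < 136 ≤ 729 = 3⁶, so L = 3.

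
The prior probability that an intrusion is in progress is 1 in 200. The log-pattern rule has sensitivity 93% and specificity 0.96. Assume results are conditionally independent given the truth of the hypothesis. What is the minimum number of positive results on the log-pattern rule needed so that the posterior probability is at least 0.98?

3

Prior odds = 0.005/0.995 = 1/199.
False-positive rate = 1 − 0.96 = 0.04; likelihood ratio of a positive = 0.93/0.04 = 23.25.
Target odds: 0.98 ÷ 0.02 = 49.
Require 23.25ⁿ ≥ 49 ÷ (1/199) = 9751.
23.25² = 540.5625 falls short of 9751 but 23.25³ = 804357/64 reaches it, so n = 3.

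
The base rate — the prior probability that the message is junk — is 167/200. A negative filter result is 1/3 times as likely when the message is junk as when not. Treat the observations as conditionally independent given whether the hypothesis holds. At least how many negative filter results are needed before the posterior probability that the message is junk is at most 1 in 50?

Prior odds: 0.835 ÷ 0.165 = 167/33.
Likelihood ratio per negative filter result = 1/3.
Target posterior odds = 0.02/0.98 = 1/49.
Need (167/33) × (1/3)ⁿ ≤ 1/49, i.e. (1/3)ⁿ ≤ 33/8183.
(1/3)⁵ = 1/243 is still above 33/8183 but (1/3)⁶ = 1/729 is at or below it, so n = 6.

6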